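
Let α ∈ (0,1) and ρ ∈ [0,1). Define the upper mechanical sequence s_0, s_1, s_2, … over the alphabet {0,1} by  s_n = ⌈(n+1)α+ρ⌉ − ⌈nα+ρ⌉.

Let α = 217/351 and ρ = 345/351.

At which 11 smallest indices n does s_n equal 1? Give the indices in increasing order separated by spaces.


n=0: ⌈562/351⌉−⌈345/351⌉ = 2−1 = 1  ← one
n=1: ⌈779/351⌉−⌈562/351⌉ = 3−2 = 1  ← one
n=2: ⌈996/351⌉−⌈779/351⌉ = 3−3 = 0
n=3: ⌈1213/351⌉−⌈996/351⌉ = 4−3 = 1  ← one
n=4: ⌈1430/351⌉−⌈1213/351⌉ = 5−4 = 1  ← one
n=5: ⌈1647/351⌉−⌈1430/351⌉ = 5−5 = 0
n=6: ⌈1864/351⌉−⌈1647/351⌉ = 6−5 = 1  ← one
n=7: ⌈2081/351⌉−⌈1864/351⌉ = 6−6 = 0
n=8: ⌈2298/351⌉−⌈2081/351⌉ = 7−6 = 1  ← one
n=9: ⌈2515/351⌉−⌈2298/351⌉ = 8−7 = 1  ← one
n=10: ⌈2732/351⌉−⌈2515/351⌉ = 8−8 = 0
n=11: ⌈2949/351⌉−⌈2732/351⌉ = 9−8 = 1  ← one
n=12: ⌈3166/351⌉−⌈2949/351⌉ = 10−9 = 1  ← one
n=13: ⌈3383/351⌉−⌈3166/351⌉ = 10−10 = 0
n=14: ⌈3600/351⌉−⌈3383/351⌉ = 11−10 = 1  ← one
n=15: ⌈3817/351⌉−⌈3600/351⌉ = 11−11 = 0
n=16: ⌈4034/351⌉−⌈3817/351⌉ = 12−11 = 1  ← one
positions of the first 11 ones: 0 1 3 4 6 8 9 11 12 14 16

0 1 3 4 6 8 9 11 12 14 16


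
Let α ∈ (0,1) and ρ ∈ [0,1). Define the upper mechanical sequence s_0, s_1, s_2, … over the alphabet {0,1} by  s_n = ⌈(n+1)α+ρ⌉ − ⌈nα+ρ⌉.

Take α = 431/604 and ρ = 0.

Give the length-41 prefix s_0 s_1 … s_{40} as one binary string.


11101101110110111011011101101110110111011

n=0: ⌈(1·431)/604⌉ − ⌈(0·431)/604⌉ = ⌈431/604⌉ − ⌈0/604⌉ = 1 − 0 = 1
n=1: ⌈(2·431)/604⌉ − ⌈(1·431)/604⌉ = ⌈862/604⌉ − ⌈431/604⌉ = 2 − 1 = 1
n=2: ⌈(3·431)/604⌉ − ⌈(2·431)/604⌉ = ⌈1293/604⌉ − ⌈862/604⌉ = 3 − 2 = 1
n=3: ⌈(4·431)/604⌉ − ⌈(3·431)/604⌉ = ⌈1724/604⌉ − ⌈1293/604⌉ = 3 − 3 = 0
n=4: ⌈(5·431)/604⌉ − ⌈(4·431)/604⌉ = ⌈2155/604⌉ − ⌈1724/604⌉ = 4 − 3 = 1
n=5: ⌈(6·431)/604⌉ − ⌈(5·431)/604⌉ = ⌈2586/604⌉ − ⌈2155/604⌉ = 5 − 4 = 1
n=6: ⌈(7·431)/604⌉ − ⌈(6·431)/604⌉ = ⌈3017/604⌉ − ⌈2586/604⌉ = 5 − 5 = 0
n=7: ⌈(8·431)/604⌉ − ⌈(7·431)/604⌉ = ⌈3448/604⌉ − ⌈3017/604⌉ = 6 − 5 = 1
n=8: ⌈(9·431)/604⌉ − ⌈(8·431)/604⌉ = ⌈3879/604⌉ − ⌈3448/604⌉ = 7 − 6 = 1
n=9: ⌈(10·431)/604⌉ − ⌈(9·431)/604⌉ = ⌈4310/604⌉ − ⌈3879/604⌉ = 8 − 7 = 1
n=10: ⌈(11·431)/604⌉ − ⌈(10·431)/604⌉ = ⌈4741/604⌉ − ⌈4310/604⌉ = 8 − 8 = 0
n=11: ⌈(12·431)/604⌉ − ⌈(11·431)/604⌉ = ⌈5172/604⌉ − ⌈4741/604⌉ = 9 − 8 = 1
n=12: ⌈(13·431)/604⌉ − ⌈(12·431)/604⌉ = ⌈5603/604⌉ − ⌈5172/604⌉ = 10 − 9 = 1
n=13: ⌈(14·431)/604⌉ − ⌈(13·431)/604⌉ = ⌈6034/604⌉ − ⌈5603/604⌉ = 10 − 10 = 0
n=14: ⌈(15·431)/604⌉ − ⌈(14·431)/604⌉ = ⌈6465/604⌉ − ⌈6034/604⌉ = 11 − 10 = 1
n=15: ⌈(16·431)/604⌉ − ⌈(15·431)/604⌉ = ⌈6896/604⌉ − ⌈6465/604⌉ = 12 − 11 = 1
n=16: ⌈(17·431)/604⌉ − ⌈(16·431)/604⌉ = ⌈7327/604⌉ − ⌈6896/604⌉ = 13 − 12 = 1
n=17: ⌈(18·431)/604⌉ − ⌈(17·431)/604⌉ = ⌈7758/604⌉ − ⌈7327/604⌉ = 13 − 13 = 0
n=18: ⌈(19·431)/604⌉ − ⌈(18·431)/604⌉ = ⌈8189/604⌉ − ⌈7758/604⌉ = 14 − 13 = 1
n=19: ⌈(20·431)/604⌉ − ⌈(19·431)/604⌉ = ⌈8620/604⌉ − ⌈8189/604⌉ = 15 − 14 = 1
n=20: ⌈(21·431)/604⌉ − ⌈(20·431)/604⌉ = ⌈9051/604⌉ − ⌈8620/604⌉ = 15 − 15 = 0
n=21: ⌈(22·431)/604⌉ − ⌈(21·431)/604⌉ = ⌈9482/604⌉ − ⌈9051/604⌉ = 16 − 15 = 1
n=22: ⌈(23·431)/604⌉ − ⌈(22·431)/604⌉ = ⌈9913/604⌉ − ⌈9482/604⌉ = 17 − 16 = 1
n=23: ⌈(24·431)/604⌉ − ⌈(23·431)/604⌉ = ⌈10344/604⌉ − ⌈9913/604⌉ = 18 − 17 = 1
n=24: ⌈(25·431)/604⌉ − ⌈(24·431)/604⌉ = ⌈10775/604⌉ − ⌈10344/604⌉ = 18 − 18 = 0
n=25: ⌈(26·431)/604⌉ − ⌈(25·431)/604⌉ = ⌈11206/604⌉ − ⌈10775/604⌉ = 19 − 18 = 1
n=26: ⌈(27·431)/604⌉ − ⌈(26·431)/604⌉ = ⌈11637/604⌉ − ⌈11206/604⌉ = 20 − 19 = 1
n=27: ⌈(28·431)/604⌉ − ⌈(27·431)/604⌉ = ⌈12068/604⌉ − ⌈11637/604⌉ = 20 − 20 = 0
n=28: ⌈(29·431)/604⌉ − ⌈(28·431)/604⌉ = ⌈12499/604⌉ − ⌈12068/604⌉ = 21 − 20 = 1
n=29: ⌈(30·431)/604⌉ − ⌈(29·431)/604⌉ = ⌈12930/604⌉ − ⌈12499/604⌉ = 22 − 21 = 1
n=30: ⌈(31·431)/604⌉ − ⌈(30·431)/604⌉ = ⌈13361/604⌉ − ⌈12930/604⌉ = 23 − 22 = 1
n=31: ⌈(32·431)/604⌉ − ⌈(31·431)/604⌉ = ⌈13792/604⌉ − ⌈13361/604⌉ = 23 − 23 = 0
n=32: ⌈(33·431)/604⌉ − ⌈(32·431)/604⌉ = ⌈14223/604⌉ − ⌈13792/604⌉ = 24 − 23 = 1
n=33: ⌈(34·431)/604⌉ − ⌈(33·431)/604⌉ = ⌈14654/604⌉ − ⌈14223/604⌉ = 25 − 24 = 1
n=34: ⌈(35·431)/604⌉ − ⌈(34·431)/604⌉ = ⌈15085/604⌉ − ⌈14654/604⌉ = 25 − 25 = 0
n=35: ⌈(36·431)/604⌉ − ⌈(35·431)/604⌉ = ⌈15516/604⌉ − ⌈15085/604⌉ = 26 − 25 = 1
n=36: ⌈(37·431)/604⌉ − ⌈(36·431)/604⌉ = ⌈15947/604⌉ − ⌈15516/604⌉ = 27 − 26 = 1
n=37: ⌈(38·431)/604⌉ − ⌈(37·431)/604⌉ = ⌈16378/604⌉ − ⌈15947/604⌉ = 28 − 27 = 1
n=38: ⌈(39·431)/604⌉ − ⌈(38·431)/604⌉ = ⌈16809/604⌉ − ⌈16378/604⌉ = 28 − 28 = 0
n=39: ⌈(40·431)/604⌉ − ⌈(39·431)/604⌉ = ⌈17240/604⌉ − ⌈16809/604⌉ = 29 − 28 = 1
n=40: ⌈(41·431)/604⌉ − ⌈(40·431)/604⌉ = ⌈17671/604⌉ − ⌈17240/604⌉ = 30 − 29 = 1


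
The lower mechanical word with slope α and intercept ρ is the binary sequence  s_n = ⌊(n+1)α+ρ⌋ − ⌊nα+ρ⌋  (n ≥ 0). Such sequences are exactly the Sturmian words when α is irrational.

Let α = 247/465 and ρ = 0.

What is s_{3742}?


1

(n+1)α + ρ = (3743·247) / 465 = 924521/465
nα + ρ     = (3742·247) / 465 = 924274/465
⌊924521/465⌋ = 1988,  ⌊924274/465⌋ = 1987
s_{3742} = 1988 − 1987 = 1


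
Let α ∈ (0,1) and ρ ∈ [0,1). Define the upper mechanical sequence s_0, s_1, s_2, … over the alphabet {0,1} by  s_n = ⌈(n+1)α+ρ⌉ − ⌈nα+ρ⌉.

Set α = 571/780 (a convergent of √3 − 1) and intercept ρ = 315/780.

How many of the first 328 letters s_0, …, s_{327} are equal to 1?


#1s = Σ_{n=0}^{327} s_n = Σ_{n=0}^{327} (⌈(n+1)α+ρ⌉ − ⌈nα+ρ⌉)
the sum telescopes: every ⌈nα+ρ⌉ with 0 < n < 328 appears once with + and once with −, leaving ⌈328α+ρ⌉ − ⌈0·α+ρ⌉
328α + ρ = (328·571 + 315) / 780 = 187603/780
ρ = 315/780
⌈187603/780⌉ = 241,  ⌈315/780⌉ = 1
#1s = 241 − 1 = 240

240


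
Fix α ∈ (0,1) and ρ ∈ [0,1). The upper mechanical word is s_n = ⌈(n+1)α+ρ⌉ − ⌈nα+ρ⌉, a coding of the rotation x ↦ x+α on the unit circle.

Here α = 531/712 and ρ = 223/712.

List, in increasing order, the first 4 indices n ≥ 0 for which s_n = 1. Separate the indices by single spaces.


n=0: ⌈754/712⌉−⌈223/712⌉ = 2−1 = 1  ← one
n=1: ⌈1285/712⌉−⌈754/712⌉ = 2−2 = 0
n=2: ⌈1816/712⌉−⌈1285/712⌉ = 3−2 = 1  ← one
n=3: ⌈2347/712⌉−⌈1816/712⌉ = 4−3 = 1  ← one
n=4: ⌈2878/712⌉−⌈2347/712⌉ = 5−4 = 1  ← one
positions of the first 4 ones: 0 2 3 4

0 2 3 4


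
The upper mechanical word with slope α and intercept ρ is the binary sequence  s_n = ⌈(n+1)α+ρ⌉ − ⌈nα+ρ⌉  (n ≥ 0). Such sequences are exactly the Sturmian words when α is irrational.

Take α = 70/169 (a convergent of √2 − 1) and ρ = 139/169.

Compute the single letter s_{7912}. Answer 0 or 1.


1

(n+1)α + ρ = (7913·70 + 139) / 169 = 554049/169
nα + ρ     = (7912·70 + 139) / 169 = 553979/169
⌈554049/169⌉ = 3279,  ⌈553979/169⌉ = 3278
s_{7912} = 3279 − 3278 = 1


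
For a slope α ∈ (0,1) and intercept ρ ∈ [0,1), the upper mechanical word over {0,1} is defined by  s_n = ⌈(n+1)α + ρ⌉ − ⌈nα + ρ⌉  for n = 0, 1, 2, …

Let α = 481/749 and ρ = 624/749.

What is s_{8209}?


(n+1)α + ρ = (8210·481 + 624) / 749 = 3949634/749
nα + ρ     = (8209·481 + 624) / 749 = 3949153/749
⌈3949634/749⌉ = 5274,  ⌈3949153/749⌉ = 5273
s_{8209} = 5274 − 5273 = 1

1


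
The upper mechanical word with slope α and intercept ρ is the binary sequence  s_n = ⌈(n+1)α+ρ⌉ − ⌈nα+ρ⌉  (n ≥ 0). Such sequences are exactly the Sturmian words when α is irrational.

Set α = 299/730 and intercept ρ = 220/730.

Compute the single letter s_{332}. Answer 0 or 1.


0

(n+1)α + ρ = (333·299 + 220) / 730 = 99787/730
nα + ρ     = (332·299 + 220) / 730 = 99488/730
⌈99787/730⌉ = 137,  ⌈99488/730⌉ = 137
s_{332} = 137 − 137 = 0


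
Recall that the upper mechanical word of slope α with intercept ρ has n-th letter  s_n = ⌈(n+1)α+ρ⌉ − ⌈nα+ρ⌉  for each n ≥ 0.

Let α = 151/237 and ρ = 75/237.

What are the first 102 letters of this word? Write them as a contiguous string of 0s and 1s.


n=0: ⌈(1·151+75)/237⌉ − ⌈(0·151+75)/237⌉ = ⌈226/237⌉ − ⌈75/237⌉ = 1 − 1 = 0
n=1: ⌈(2·151+75)/237⌉ − ⌈(1·151+75)/237⌉ = ⌈377/237⌉ − ⌈226/237⌉ = 2 − 1 = 1
n=2: ⌈(3·151+75)/237⌉ − ⌈(2·151+75)/237⌉ = ⌈528/237⌉ − ⌈377/237⌉ = 3 − 2 = 1
n=3: ⌈(4·151+75)/237⌉ − ⌈(3·151+75)/237⌉ = ⌈679/237⌉ − ⌈528/237⌉ = 3 − 3 = 0
n=4: ⌈(5·151+75)/237⌉ − ⌈(4·151+75)/237⌉ = ⌈830/237⌉ − ⌈679/237⌉ = 4 − 3 = 1
n=5: ⌈(6·151+75)/237⌉ − ⌈(5·151+75)/237⌉ = ⌈981/237⌉ − ⌈830/237⌉ = 5 − 4 = 1
n=6: ⌈(7·151+75)/237⌉ − ⌈(6·151+75)/237⌉ = ⌈1132/237⌉ − ⌈981/237⌉ = 5 − 5 = 0
n=7: ⌈(8·151+75)/237⌉ − ⌈(7·151+75)/237⌉ = ⌈1283/237⌉ − ⌈1132/237⌉ = 6 − 5 = 1
n=8: ⌈(9·151+75)/237⌉ − ⌈(8·151+75)/237⌉ = ⌈1434/237⌉ − ⌈1283/237⌉ = 7 − 6 = 1
n=9: ⌈(10·151+75)/237⌉ − ⌈(9·151+75)/237⌉ = ⌈1585/237⌉ − ⌈1434/237⌉ = 7 − 7 = 0
n=10: ⌈(11·151+75)/237⌉ − ⌈(10·151+75)/237⌉ = ⌈1736/237⌉ − ⌈1585/237⌉ = 8 − 7 = 1
n=11: ⌈(12·151+75)/237⌉ − ⌈(11·151+75)/237⌉ = ⌈1887/237⌉ − ⌈1736/237⌉ = 8 − 8 = 0
n=12: ⌈(13·151+75)/237⌉ − ⌈(12·151+75)/237⌉ = ⌈2038/237⌉ − ⌈1887/237⌉ = 9 − 8 = 1
n=13: ⌈(14·151+75)/237⌉ − ⌈(13·151+75)/237⌉ = ⌈2189/237⌉ − ⌈2038/237⌉ = 10 − 9 = 1
n=14: ⌈(15·151+75)/237⌉ − ⌈(14·151+75)/237⌉ = ⌈2340/237⌉ − ⌈2189/237⌉ = 10 − 10 = 0
n=15: ⌈(16·151+75)/237⌉ − ⌈(15·151+75)/237⌉ = ⌈2491/237⌉ − ⌈2340/237⌉ = 11 − 10 = 1
n=16: ⌈(17·151+75)/237⌉ − ⌈(16·151+75)/237⌉ = ⌈2642/237⌉ − ⌈2491/237⌉ = 12 − 11 = 1
n=17: ⌈(18·151+75)/237⌉ − ⌈(17·151+75)/237⌉ = ⌈2793/237⌉ − ⌈2642/237⌉ = 12 − 12 = 0
n=18: ⌈(19·151+75)/237⌉ − ⌈(18·151+75)/237⌉ = ⌈2944/237⌉ − ⌈2793/237⌉ = 13 − 12 = 1
n=19: ⌈(20·151+75)/237⌉ − ⌈(19·151+75)/237⌉ = ⌈3095/237⌉ − ⌈2944/237⌉ = 14 − 13 = 1
n=20: ⌈(21·151+75)/237⌉ − ⌈(20·151+75)/237⌉ = ⌈3246/237⌉ − ⌈3095/237⌉ = 14 − 14 = 0
n=21: ⌈(22·151+75)/237⌉ − ⌈(21·151+75)/237⌉ = ⌈3397/237⌉ − ⌈3246/237⌉ = 15 − 14 = 1
n=22: ⌈(23·151+75)/237⌉ − ⌈(22·151+75)/237⌉ = ⌈3548/237⌉ − ⌈3397/237⌉ = 15 − 15 = 0
n=23: ⌈(24·151+75)/237⌉ − ⌈(23·151+75)/237⌉ = ⌈3699/237⌉ − ⌈3548/237⌉ = 16 − 15 = 1
n=24: ⌈(25·151+75)/237⌉ − ⌈(24·151+75)/237⌉ = ⌈3850/237⌉ − ⌈3699/237⌉ = 17 − 16 = 1
n=25: ⌈(26·151+75)/237⌉ − ⌈(25·151+75)/237⌉ = ⌈4001/237⌉ − ⌈3850/237⌉ = 17 − 17 = 0
n=26: ⌈(27·151+75)/237⌉ − ⌈(26·151+75)/237⌉ = ⌈4152/237⌉ − ⌈4001/237⌉ = 18 − 17 = 1
n=27: ⌈(28·151+75)/237⌉ − ⌈(27·151+75)/237⌉ = ⌈4303/237⌉ − ⌈4152/237⌉ = 19 − 18 = 1
n=28: ⌈(29·151+75)/237⌉ − ⌈(28·151+75)/237⌉ = ⌈4454/237⌉ − ⌈4303/237⌉ = 19 − 19 = 0
n=29: ⌈(30·151+75)/237⌉ − ⌈(29·151+75)/237⌉ = ⌈4605/237⌉ − ⌈4454/237⌉ = 20 − 19 = 1
n=30: ⌈(31·151+75)/237⌉ − ⌈(30·151+75)/237⌉ = ⌈4756/237⌉ − ⌈4605/237⌉ = 21 − 20 = 1
n=31: ⌈(32·151+75)/237⌉ − ⌈(31·151+75)/237⌉ = ⌈4907/237⌉ − ⌈4756/237⌉ = 21 − 21 = 0
n=32: ⌈(33·151+75)/237⌉ − ⌈(32·151+75)/237⌉ = ⌈5058/237⌉ − ⌈4907/237⌉ = 22 − 21 = 1
n=33: ⌈(34·151+75)/237⌉ − ⌈(33·151+75)/237⌉ = ⌈5209/237⌉ − ⌈5058/237⌉ = 22 − 22 = 0
n=34: ⌈(35·151+75)/237⌉ − ⌈(34·151+75)/237⌉ = ⌈5360/237⌉ − ⌈5209/237⌉ = 23 − 22 = 1
n=35: ⌈(36·151+75)/237⌉ − ⌈(35·151+75)/237⌉ = ⌈5511/237⌉ − ⌈5360/237⌉ = 24 − 23 = 1
n=36: ⌈(37·151+75)/237⌉ − ⌈(36·151+75)/237⌉ = ⌈5662/237⌉ − ⌈5511/237⌉ = 24 − 24 = 0
n=37: ⌈(38·151+75)/237⌉ − ⌈(37·151+75)/237⌉ = ⌈5813/237⌉ − ⌈5662/237⌉ = 25 − 24 = 1
n=38: ⌈(39·151+75)/237⌉ − ⌈(38·151+75)/237⌉ = ⌈5964/237⌉ − ⌈5813/237⌉ = 26 − 25 = 1
n=39: ⌈(40·151+75)/237⌉ − ⌈(39·151+75)/237⌉ = ⌈6115/237⌉ − ⌈5964/237⌉ = 26 − 26 = 0
n=40: ⌈(41·151+75)/237⌉ − ⌈(40·151+75)/237⌉ = ⌈6266/237⌉ − ⌈6115/237⌉ = 27 − 26 = 1
n=41: ⌈(42·151+75)/237⌉ − ⌈(41·151+75)/237⌉ = ⌈6417/237⌉ − ⌈6266/237⌉ = 28 − 27 = 1
n=42: ⌈(43·151+75)/237⌉ − ⌈(42·151+75)/237⌉ = ⌈6568/237⌉ − ⌈6417/237⌉ = 28 − 28 = 0
n=43: ⌈(44·151+75)/237⌉ − ⌈(43·151+75)/237⌉ = ⌈6719/237⌉ − ⌈6568/237⌉ = 29 − 28 = 1
n=44: ⌈(45·151+75)/237⌉ − ⌈(44·151+75)/237⌉ = ⌈6870/237⌉ − ⌈6719/237⌉ = 29 − 29 = 0
n=45: ⌈(46·151+75)/237⌉ − ⌈(45·151+75)/237⌉ = ⌈7021/237⌉ − ⌈6870/237⌉ = 30 − 29 = 1
n=46: ⌈(47·151+75)/237⌉ − ⌈(46·151+75)/237⌉ = ⌈7172/237⌉ − ⌈7021/237⌉ = 31 − 30 = 1
n=47: ⌈(48·151+75)/237⌉ − ⌈(47·151+75)/237⌉ = ⌈7323/237⌉ − ⌈7172/237⌉ = 31 − 31 = 0
n=48: ⌈(49·151+75)/237⌉ − ⌈(48·151+75)/237⌉ = ⌈7474/237⌉ − ⌈7323/237⌉ = 32 − 31 = 1
n=49: ⌈(50·151+75)/237⌉ − ⌈(49·151+75)/237⌉ = ⌈7625/237⌉ − ⌈7474/237⌉ = 33 − 32 = 1
n=50: ⌈(51·151+75)/237⌉ − ⌈(50·151+75)/237⌉ = ⌈7776/237⌉ − ⌈7625/237⌉ = 33 − 33 = 0
n=51: ⌈(52·151+75)/237⌉ − ⌈(51·151+75)/237⌉ = ⌈7927/237⌉ − ⌈7776/237⌉ = 34 − 33 = 1
n=52: ⌈(53·151+75)/237⌉ − ⌈(52·151+75)/237⌉ = ⌈8078/237⌉ − ⌈7927/237⌉ = 35 − 34 = 1
n=53: ⌈(54·151+75)/237⌉ − ⌈(53·151+75)/237⌉ = ⌈8229/237⌉ − ⌈8078/237⌉ = 35 − 35 = 0
n=54: ⌈(55·151+75)/237⌉ − ⌈(54·151+75)/237⌉ = ⌈8380/237⌉ − ⌈8229/237⌉ = 36 − 35 = 1
n=55: ⌈(56·151+75)/237⌉ − ⌈(55·151+75)/237⌉ = ⌈8531/237⌉ − ⌈8380/237⌉ = 36 − 36 = 0
n=56: ⌈(57·151+75)/237⌉ − ⌈(56·151+75)/237⌉ = ⌈8682/237⌉ − ⌈8531/237⌉ = 37 − 36 = 1
n=57: ⌈(58·151+75)/237⌉ − ⌈(57·151+75)/237⌉ = ⌈8833/237⌉ − ⌈8682/237⌉ = 38 − 37 = 1
n=58: ⌈(59·151+75)/237⌉ − ⌈(58·151+75)/237⌉ = ⌈8984/237⌉ − ⌈8833/237⌉ = 38 − 38 = 0
n=59: ⌈(60·151+75)/237⌉ − ⌈(59·151+75)/237⌉ = ⌈9135/237⌉ − ⌈8984/237⌉ = 39 − 38 = 1
n=60: ⌈(61·151+75)/237⌉ − ⌈(60·151+75)/237⌉ = ⌈9286/237⌉ − ⌈9135/237⌉ = 40 − 39 = 1
n=61: ⌈(62·151+75)/237⌉ − ⌈(61·151+75)/237⌉ = ⌈9437/237⌉ − ⌈9286/237⌉ = 40 − 40 = 0
n=62: ⌈(63·151+75)/237⌉ − ⌈(62·151+75)/237⌉ = ⌈9588/237⌉ − ⌈9437/237⌉ = 41 − 40 = 1
n=63: ⌈(64·151+75)/237⌉ − ⌈(63·151+75)/237⌉ = ⌈9739/237⌉ − ⌈9588/237⌉ = 42 − 41 = 1
n=64: ⌈(65·151+75)/237⌉ − ⌈(64·151+75)/237⌉ = ⌈9890/237⌉ − ⌈9739/237⌉ = 42 − 42 = 0
n=65: ⌈(66·151+75)/237⌉ − ⌈(65·151+75)/237⌉ = ⌈10041/237⌉ − ⌈9890/237⌉ = 43 − 42 = 1
n=66: ⌈(67·151+75)/237⌉ − ⌈(66·151+75)/237⌉ = ⌈10192/237⌉ − ⌈10041/237⌉ = 44 − 43 = 1
n=67: ⌈(68·151+75)/237⌉ − ⌈(67·151+75)/237⌉ = ⌈10343/237⌉ − ⌈10192/237⌉ = 44 − 44 = 0
n=68: ⌈(69·151+75)/237⌉ − ⌈(68·151+75)/237⌉ = ⌈10494/237⌉ − ⌈10343/237⌉ = 45 − 44 = 1
n=69: ⌈(70·151+75)/237⌉ − ⌈(69·151+75)/237⌉ = ⌈10645/237⌉ − ⌈10494/237⌉ = 45 − 45 = 0
n=70: ⌈(71·151+75)/237⌉ − ⌈(70·151+75)/237⌉ = ⌈10796/237⌉ − ⌈10645/237⌉ = 46 − 45 = 1
n=71: ⌈(72·151+75)/237⌉ − ⌈(71·151+75)/237⌉ = ⌈10947/237⌉ − ⌈10796/237⌉ = 47 − 46 = 1
n=72: ⌈(73·151+75)/237⌉ − ⌈(72·151+75)/237⌉ = ⌈11098/237⌉ − ⌈10947/237⌉ = 47 − 47 = 0
n=73: ⌈(74·151+75)/237⌉ − ⌈(73·151+75)/237⌉ = ⌈11249/237⌉ − ⌈11098/237⌉ = 48 − 47 = 1
n=74: ⌈(75·151+75)/237⌉ − ⌈(74·151+75)/237⌉ = ⌈11400/237⌉ − ⌈11249/237⌉ = 49 − 48 = 1
n=75: ⌈(76·151+75)/237⌉ − ⌈(75·151+75)/237⌉ = ⌈11551/237⌉ − ⌈11400/237⌉ = 49 − 49 = 0
n=76: ⌈(77·151+75)/237⌉ − ⌈(76·151+75)/237⌉ = ⌈11702/237⌉ − ⌈11551/237⌉ = 50 − 49 = 1
n=77: ⌈(78·151+75)/237⌉ − ⌈(77·151+75)/237⌉ = ⌈11853/237⌉ − ⌈11702/237⌉ = 51 − 50 = 1
n=78: ⌈(79·151+75)/237⌉ − ⌈(78·151+75)/237⌉ = ⌈12004/237⌉ − ⌈11853/237⌉ = 51 − 51 = 0
n=79: ⌈(80·151+75)/237⌉ − ⌈(79·151+75)/237⌉ = ⌈12155/237⌉ − ⌈12004/237⌉ = 52 − 51 = 1
n=80: ⌈(81·151+75)/237⌉ − ⌈(80·151+75)/237⌉ = ⌈12306/237⌉ − ⌈12155/237⌉ = 52 − 52 = 0
n=81: ⌈(82·151+75)/237⌉ − ⌈(81·151+75)/237⌉ = ⌈12457/237⌉ − ⌈12306/237⌉ = 53 − 52 = 1
n=82: ⌈(83·151+75)/237⌉ − ⌈(82·151+75)/237⌉ = ⌈12608/237⌉ − ⌈12457/237⌉ = 54 − 53 = 1
n=83: ⌈(84·151+75)/237⌉ − ⌈(83·151+75)/237⌉ = ⌈12759/237⌉ − ⌈12608/237⌉ = 54 − 54 = 0
n=84: ⌈(85·151+75)/237⌉ − ⌈(84·151+75)/237⌉ = ⌈12910/237⌉ − ⌈12759/237⌉ = 55 − 54 = 1
n=85: ⌈(86·151+75)/237⌉ − ⌈(85·151+75)/237⌉ = ⌈13061/237⌉ − ⌈12910/237⌉ = 56 − 55 = 1
n=86: ⌈(87·151+75)/237⌉ − ⌈(86·151+75)/237⌉ = ⌈13212/237⌉ − ⌈13061/237⌉ = 56 − 56 = 0
n=87: ⌈(88·151+75)/237⌉ − ⌈(87·151+75)/237⌉ = ⌈13363/237⌉ − ⌈13212/237⌉ = 57 − 56 = 1
n=88: ⌈(89·151+75)/237⌉ − ⌈(88·151+75)/237⌉ = ⌈13514/237⌉ − ⌈13363/237⌉ = 58 − 57 = 1
n=89: ⌈(90·151+75)/237⌉ − ⌈(89·151+75)/237⌉ = ⌈13665/237⌉ − ⌈13514/237⌉ = 58 − 58 = 0
n=90: ⌈(91·151+75)/237⌉ − ⌈(90·151+75)/237⌉ = ⌈13816/237⌉ − ⌈13665/237⌉ = 59 − 58 = 1
n=91: ⌈(92·151+75)/237⌉ − ⌈(91·151+75)/237⌉ = ⌈13967/237⌉ − ⌈13816/237⌉ = 59 − 59 = 0
n=92: ⌈(93·151+75)/237⌉ − ⌈(92·151+75)/237⌉ = ⌈14118/237⌉ − ⌈13967/237⌉ = 60 − 59 = 1
n=93: ⌈(94·151+75)/237⌉ − ⌈(93·151+75)/237⌉ = ⌈14269/237⌉ − ⌈14118/237⌉ = 61 − 60 = 1
n=94: ⌈(95·151+75)/237⌉ − ⌈(94·151+75)/237⌉ = ⌈14420/237⌉ − ⌈14269/237⌉ = 61 − 61 = 0
n=95: ⌈(96·151+75)/237⌉ − ⌈(95·151+75)/237⌉ = ⌈14571/237⌉ − ⌈14420/237⌉ = 62 − 61 = 1
n=96: ⌈(97·151+75)/237⌉ − ⌈(96·151+75)/237⌉ = ⌈14722/237⌉ − ⌈14571/237⌉ = 63 − 62 = 1
n=97: ⌈(98·151+75)/237⌉ − ⌈(97·151+75)/237⌉ = ⌈14873/237⌉ − ⌈14722/237⌉ = 63 − 63 = 0
n=98: ⌈(99·151+75)/237⌉ − ⌈(98·151+75)/237⌉ = ⌈15024/237⌉ − ⌈14873/237⌉ = 64 − 63 = 1
n=99: ⌈(100·151+75)/237⌉ − ⌈(99·151+75)/237⌉ = ⌈15175/237⌉ − ⌈15024/237⌉ = 65 − 64 = 1
n=100: ⌈(101·151+75)/237⌉ − ⌈(100·151+75)/237⌉ = ⌈15326/237⌉ − ⌈15175/237⌉ = 65 − 65 = 0
n=101: ⌈(102·151+75)/237⌉ − ⌈(101·151+75)/237⌉ = ⌈15477/237⌉ − ⌈15326/237⌉ = 66 − 65 = 1

011011011010110110110101101101101011011011010110110110101101101101101011011011010110110110101101101101


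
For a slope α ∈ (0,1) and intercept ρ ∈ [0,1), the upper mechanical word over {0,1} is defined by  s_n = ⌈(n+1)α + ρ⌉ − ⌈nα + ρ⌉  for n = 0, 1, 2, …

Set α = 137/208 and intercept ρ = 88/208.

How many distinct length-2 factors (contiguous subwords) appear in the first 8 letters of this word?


t_n = ⌈(n·137+88)/208⌉ for n = 0 … 8:
  n=0…8: ⌈88/208⌉=1 ⌈225/208⌉=2 ⌈362/208⌉=2 ⌈499/208⌉=3 ⌈636/208⌉=4 ⌈773/208⌉=4 ⌈910/208⌉=5 ⌈1047/208⌉=6 ⌈1184/208⌉=6
s_n = t_(n+1) − t_n for n = 0 … 7 gives
prefix = 10110110
slide a length-2 window over [0..1] … [6..7] (7 windows); first occurrence of each distinct factor:
  [  0..  1] 10
  [  1..  2] 01
  [  2..  3] 11
  (the other 4 windows repeat one of these)
distinct factors: {01, 10, 11}
count = 3  (Sturmian bound for length 2 is 3)

3


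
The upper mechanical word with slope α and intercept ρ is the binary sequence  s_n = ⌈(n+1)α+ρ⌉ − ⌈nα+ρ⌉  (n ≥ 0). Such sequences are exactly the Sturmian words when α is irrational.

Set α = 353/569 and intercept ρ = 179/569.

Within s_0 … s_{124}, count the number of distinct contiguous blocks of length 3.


4

t_n = ⌈(n·353+179)/569⌉ for n = 0 … 125:
  n=0…9: ⌈179/569⌉=1 ⌈532/569⌉=1 ⌈885/569⌉=2 ⌈1238/569⌉=3 ⌈1591/569⌉=3 ⌈1944/569⌉=4 ⌈2297/569⌉=5 ⌈2650/569⌉=5 ⌈3003/569⌉=6 ⌈3356/569⌉=6
  n=10…19: ⌈3709/569⌉=7 ⌈4062/569⌉=8 ⌈4415/569⌉=8 ⌈4768/569⌉=9 ⌈5121/569⌉=9 ⌈5474/569⌉=10 ⌈5827/569⌉=11 ⌈6180/569⌉=11 ⌈6533/569⌉=12 ⌈6886/569⌉=13
  n=20…29: ⌈7239/569⌉=13 ⌈7592/569⌉=14 ⌈7945/569⌉=14 ⌈8298/569⌉=15 ⌈8651/569⌉=16 ⌈9004/569⌉=16 ⌈9357/569⌉=17 ⌈9710/569⌉=18 ⌈10063/569⌉=18 ⌈10416/569⌉=19
  n=30…39: ⌈10769/569⌉=19 ⌈11122/569⌉=20 ⌈11475/569⌉=21 ⌈11828/569⌉=21 ⌈12181/569⌉=22 ⌈12534/569⌉=23 ⌈12887/569⌉=23 ⌈13240/569⌉=24 ⌈13593/569⌉=24 ⌈13946/569⌉=25
  n=40…49: ⌈14299/569⌉=26 ⌈14652/569⌉=26 ⌈15005/569⌉=27 ⌈15358/569⌉=27 ⌈15711/569⌉=28 ⌈16064/569⌉=29 ⌈16417/569⌉=29 ⌈16770/569⌉=30 ⌈17123/569⌉=31 ⌈17476/569⌉=31
  n=50…59: ⌈17829/569⌉=32 ⌈18182/569⌉=32 ⌈18535/569⌉=33 ⌈18888/569⌉=34 ⌈19241/569⌉=34 ⌈19594/569⌉=35 ⌈19947/569⌉=36 ⌈20300/569⌉=36 ⌈20653/569⌉=37 ⌈21006/569⌉=37
  n=60…69: ⌈21359/569⌉=38 ⌈21712/569⌉=39 ⌈22065/569⌉=39 ⌈22418/569⌉=40 ⌈22771/569⌉=41 ⌈23124/569⌉=41 ⌈23477/569⌉=42 ⌈23830/569⌉=42 ⌈24183/569⌉=43 ⌈24536/569⌉=44
  n=70…79: ⌈24889/569⌉=44 ⌈25242/569⌉=45 ⌈25595/569⌉=45 ⌈25948/569⌉=46 ⌈26301/569⌉=47 ⌈26654/569⌉=47 ⌈27007/569⌉=48 ⌈27360/569⌉=49 ⌈27713/569⌉=49 ⌈28066/569⌉=50
  n=80…89: ⌈28419/569⌉=50 ⌈28772/569⌉=51 ⌈29125/569⌉=52 ⌈29478/569⌉=52 ⌈29831/569⌉=53 ⌈30184/569⌉=54 ⌈30537/569⌉=54 ⌈30890/569⌉=55 ⌈31243/569⌉=55 ⌈31596/569⌉=56
  n=90…99: ⌈31949/569⌉=57 ⌈32302/569⌉=57 ⌈32655/569⌉=58 ⌈33008/569⌉=59 ⌈33361/569⌉=59 ⌈33714/569⌉=60 ⌈34067/569⌉=60 ⌈34420/569⌉=61 ⌈34773/569⌉=62 ⌈35126/569⌉=62
  n=100…109: ⌈35479/569⌉=63 ⌈35832/569⌉=63 ⌈36185/569⌉=64 ⌈36538/569⌉=65 ⌈36891/569⌉=65 ⌈37244/569⌉=66 ⌈37597/569⌉=67 ⌈37950/569⌉=67 ⌈38303/569⌉=68 ⌈38656/569⌉=68
  n=110…119: ⌈39009/569⌉=69 ⌈39362/569⌉=70 ⌈39715/569⌉=70 ⌈40068/569⌉=71 ⌈40421/569⌉=72 ⌈40774/569⌉=72 ⌈41127/569⌉=73 ⌈41480/569⌉=73 ⌈41833/569⌉=74 ⌈42186/569⌉=75
  n=120…125: ⌈42539/569⌉=75 ⌈42892/569⌉=76 ⌈43245/569⌉=77 ⌈43598/569⌉=77 ⌈43951/569⌉=78 ⌈44304/569⌉=78
s_n = t_(n+1) − t_n for n = 0 … 124 gives
prefix = 01101101011010110110101101101011011010110101101101011011010110110101101011011010110110101101101011010110110101101101011011010
slide a length-3 window over [0..2] … [122..124] (123 windows); first occurrence of each distinct factor:
  [  0..  2] 011
  [  1..  3] 110
  [  2..  4] 101
  [  6..  8] 010
  (the other 119 windows repeat one of these)
distinct factors: {010, 011, 101, 110}
count = 4  (Sturmian bound for length 3 is 4)


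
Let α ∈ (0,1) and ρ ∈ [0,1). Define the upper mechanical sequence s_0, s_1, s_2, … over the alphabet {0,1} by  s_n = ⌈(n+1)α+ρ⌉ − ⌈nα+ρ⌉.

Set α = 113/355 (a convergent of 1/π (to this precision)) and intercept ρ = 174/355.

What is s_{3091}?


0

(n+1)α + ρ = (3092·113 + 174) / 355 = 349570/355
nα + ρ     = (3091·113 + 174) / 355 = 349457/355
⌈349570/355⌉ = 985,  ⌈349457/355⌉ = 985
s_{3091} = 985 − 985 = 0


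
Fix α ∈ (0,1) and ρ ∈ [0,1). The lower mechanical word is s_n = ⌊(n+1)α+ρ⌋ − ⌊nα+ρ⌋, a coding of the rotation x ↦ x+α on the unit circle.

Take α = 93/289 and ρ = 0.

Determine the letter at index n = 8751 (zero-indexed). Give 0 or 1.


0

(n+1)α + ρ = (8752·93) / 289 = 813936/289
nα + ρ     = (8751·93) / 289 = 813843/289
⌊813936/289⌋ = 2816,  ⌊813843/289⌋ = 2816
s_{8751} = 2816 − 2816 = 0


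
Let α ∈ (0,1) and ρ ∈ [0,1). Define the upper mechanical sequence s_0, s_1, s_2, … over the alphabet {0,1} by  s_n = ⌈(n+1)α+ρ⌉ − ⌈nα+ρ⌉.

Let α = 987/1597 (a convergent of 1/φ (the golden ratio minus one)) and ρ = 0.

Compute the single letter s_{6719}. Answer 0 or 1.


1

(n+1)α + ρ = (6720·987) / 1597 = 6632640/1597
nα + ρ     = (6719·987) / 1597 = 6631653/1597
⌈6632640/1597⌉ = 4154,  ⌈6631653/1597⌉ = 4153
s_{6719} = 4154 − 4153 = 1


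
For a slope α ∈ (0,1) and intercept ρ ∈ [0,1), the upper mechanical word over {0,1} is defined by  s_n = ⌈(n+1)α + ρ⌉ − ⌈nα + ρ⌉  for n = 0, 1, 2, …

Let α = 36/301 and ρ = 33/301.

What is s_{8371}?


(n+1)α + ρ = (8372·36 + 33) / 301 = 301425/301
nα + ρ     = (8371·36 + 33) / 301 = 301389/301
⌈301425/301⌉ = 1002,  ⌈301389/301⌉ = 1002
s_{8371} = 1002 − 1002 = 0

0


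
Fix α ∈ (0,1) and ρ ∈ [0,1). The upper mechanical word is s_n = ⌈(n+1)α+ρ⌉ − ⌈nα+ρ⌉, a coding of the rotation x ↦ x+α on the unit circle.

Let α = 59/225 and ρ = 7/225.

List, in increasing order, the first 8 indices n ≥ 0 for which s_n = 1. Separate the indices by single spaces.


n=0: ⌈66/225⌉−⌈7/225⌉ = 1−1 = 0
n=1: ⌈125/225⌉−⌈66/225⌉ = 1−1 = 0
n=2: ⌈184/225⌉−⌈125/225⌉ = 1−1 = 0
n=3: ⌈243/225⌉−⌈184/225⌉ = 2−1 = 1  ← one
n=4: ⌈302/225⌉−⌈243/225⌉ = 2−2 = 0
n=5: ⌈361/225⌉−⌈302/225⌉ = 2−2 = 0
n=6: ⌈420/225⌉−⌈361/225⌉ = 2−2 = 0
n=7: ⌈479/225⌉−⌈420/225⌉ = 3−2 = 1  ← one
n=8: ⌈538/225⌉−⌈479/225⌉ = 3−3 = 0
n=9: ⌈597/225⌉−⌈538/225⌉ = 3−3 = 0
n=10: ⌈656/225⌉−⌈597/225⌉ = 3−3 = 0
n=11: ⌈715/225⌉−⌈656/225⌉ = 4−3 = 1  ← one
n=12: ⌈774/225⌉−⌈715/225⌉ = 4−4 = 0
n=13: ⌈833/225⌉−⌈774/225⌉ = 4−4 = 0
n=14: ⌈892/225⌉−⌈833/225⌉ = 4−4 = 0
n=15: ⌈951/225⌉−⌈892/225⌉ = 5−4 = 1  ← one
n=16: ⌈1010/225⌉−⌈951/225⌉ = 5−5 = 0
n=17: ⌈1069/225⌉−⌈1010/225⌉ = 5−5 = 0
n=18: ⌈1128/225⌉−⌈1069/225⌉ = 6−5 = 1  ← one
n=19: ⌈1187/225⌉−⌈1128/225⌉ = 6−6 = 0
n=20: ⌈1246/225⌉−⌈1187/225⌉ = 6−6 = 0
n=21: ⌈1305/225⌉−⌈1246/225⌉ = 6−6 = 0
n=22: ⌈1364/225⌉−⌈1305/225⌉ = 7−6 = 1  ← one
n=23: ⌈1423/225⌉−⌈1364/225⌉ = 7−7 = 0
n=24: ⌈1482/225⌉−⌈1423/225⌉ = 7−7 = 0
n=25: ⌈1541/225⌉−⌈1482/225⌉ = 7−7 = 0
n=26: ⌈1600/225⌉−⌈1541/225⌉ = 8−7 = 1  ← one
n=27: ⌈1659/225⌉−⌈1600/225⌉ = 8−8 = 0
n=28: ⌈1718/225⌉−⌈1659/225⌉ = 8−8 = 0
n=29: ⌈1777/225⌉−⌈1718/225⌉ = 8−8 = 0
n=30: ⌈1836/225⌉−⌈1777/225⌉ = 9−8 = 1  ← one
positions of the first 8 ones: 3 7 11 15 18 22 26 30

3 7 11 15 18 22 26 30


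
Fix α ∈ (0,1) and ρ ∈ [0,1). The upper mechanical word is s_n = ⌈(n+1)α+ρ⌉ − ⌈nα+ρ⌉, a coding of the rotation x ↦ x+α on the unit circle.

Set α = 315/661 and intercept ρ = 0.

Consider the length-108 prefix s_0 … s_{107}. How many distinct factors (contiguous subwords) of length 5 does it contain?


6

t_n = ⌈(n·315)/661⌉ for n = 0 … 108:
  n=0…9: ⌈0/661⌉=0 ⌈315/661⌉=1 ⌈630/661⌉=1 ⌈945/661⌉=2 ⌈1260/661⌉=2 ⌈1575/661⌉=3 ⌈1890/661⌉=3 ⌈2205/661⌉=4 ⌈2520/661⌉=4 ⌈2835/661⌉=5
  n=10…19: ⌈3150/661⌉=5 ⌈3465/661⌉=6 ⌈3780/661⌉=6 ⌈4095/661⌉=7 ⌈4410/661⌉=7 ⌈4725/661⌉=8 ⌈5040/661⌉=8 ⌈5355/661⌉=9 ⌈5670/661⌉=9 ⌈5985/661⌉=10
  n=20…29: ⌈6300/661⌉=10 ⌈6615/661⌉=11 ⌈6930/661⌉=11 ⌈7245/661⌉=11 ⌈7560/661⌉=12 ⌈7875/661⌉=12 ⌈8190/661⌉=13 ⌈8505/661⌉=13 ⌈8820/661⌉=14 ⌈9135/661⌉=14
  n=30…39: ⌈9450/661⌉=15 ⌈9765/661⌉=15 ⌈10080/661⌉=16 ⌈10395/661⌉=16 ⌈10710/661⌉=17 ⌈11025/661⌉=17 ⌈11340/661⌉=18 ⌈11655/661⌉=18 ⌈11970/661⌉=19 ⌈12285/661⌉=19
  n=40…49: ⌈12600/661⌉=20 ⌈12915/661⌉=20 ⌈13230/661⌉=21 ⌈13545/661⌉=21 ⌈13860/661⌉=21 ⌈14175/661⌉=22 ⌈14490/661⌉=22 ⌈14805/661⌉=23 ⌈15120/661⌉=23 ⌈15435/661⌉=24
  n=50…59: ⌈15750/661⌉=24 ⌈16065/661⌉=25 ⌈16380/661⌉=25 ⌈16695/661⌉=26 ⌈17010/661⌉=26 ⌈17325/661⌉=27 ⌈17640/661⌉=27 ⌈17955/661⌉=28 ⌈18270/661⌉=28 ⌈18585/661⌉=29
  n=60…69: ⌈18900/661⌉=29 ⌈19215/661⌉=30 ⌈19530/661⌉=30 ⌈19845/661⌉=31 ⌈20160/661⌉=31 ⌈20475/661⌉=31 ⌈20790/661⌉=32 ⌈21105/661⌉=32 ⌈21420/661⌉=33 ⌈21735/661⌉=33
  n=70…79: ⌈22050/661⌉=34 ⌈22365/661⌉=34 ⌈22680/661⌉=35 ⌈22995/661⌉=35 ⌈23310/661⌉=36 ⌈23625/661⌉=36 ⌈23940/661⌉=37 ⌈24255/661⌉=37 ⌈24570/661⌉=38 ⌈24885/661⌉=38
  n=80…89: ⌈25200/661⌉=39 ⌈25515/661⌉=39 ⌈25830/661⌉=40 ⌈26145/661⌉=40 ⌈26460/661⌉=41 ⌈26775/661⌉=41 ⌈27090/661⌉=41 ⌈27405/661⌉=42 ⌈27720/661⌉=42 ⌈28035/661⌉=43
  n=90…99: ⌈28350/661⌉=43 ⌈28665/661⌉=44 ⌈28980/661⌉=44 ⌈29295/661⌉=45 ⌈29610/661⌉=45 ⌈29925/661⌉=46 ⌈30240/661⌉=46 ⌈30555/661⌉=47 ⌈30870/661⌉=47 ⌈31185/661⌉=48
  n=100…108: ⌈31500/661⌉=48 ⌈31815/661⌉=49 ⌈32130/661⌉=49 ⌈32445/661⌉=50 ⌈32760/661⌉=50 ⌈33075/661⌉=51 ⌈33390/661⌉=51 ⌈33705/661⌉=51 ⌈34020/661⌉=52
s_n = t_(n+1) − t_n for n = 0 … 107 gives
prefix = 101010101010101010101001010101010101010101001010101010101010101001010101010101010101001010101010101010101001
slide a length-5 window over [0..4] … [103..107] (104 windows); first occurrence of each distinct factor:
  [  0..  4] 10101
  [  1..  5] 01010
  [ 18.. 22] 10100
  [ 19.. 23] 01001
  [ 20.. 24] 10010
  [ 21.. 25] 00101
  (the other 98 windows repeat one of these)
distinct factors: {00101, 01001, 01010, 10010, 10100, 10101}
count = 6  (Sturmian bound for length 5 is 6)


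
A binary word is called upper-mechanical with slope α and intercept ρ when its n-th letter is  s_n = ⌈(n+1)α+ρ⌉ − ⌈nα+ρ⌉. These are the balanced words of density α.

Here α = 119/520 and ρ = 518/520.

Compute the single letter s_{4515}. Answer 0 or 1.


(n+1)α + ρ = (4516·119 + 518) / 520 = 537922/520
nα + ρ     = (4515·119 + 518) / 520 = 537803/520
⌈537922/520⌉ = 1035,  ⌈537803/520⌉ = 1035
s_{4515} = 1035 − 1035 = 0

0


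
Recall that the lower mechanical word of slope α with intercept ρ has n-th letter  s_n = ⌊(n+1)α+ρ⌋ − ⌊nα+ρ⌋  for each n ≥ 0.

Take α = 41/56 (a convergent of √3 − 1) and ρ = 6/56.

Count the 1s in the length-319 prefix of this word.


233

#1s = Σ_{n=0}^{318} s_n = Σ_{n=0}^{318} (⌊(n+1)α+ρ⌋ − ⌊nα+ρ⌋)
the sum telescopes: every ⌊nα+ρ⌋ with 0 < n < 319 appears once with + and once with −, leaving ⌊319α+ρ⌋ − ⌊0·α+ρ⌋
319α + ρ = (319·41 + 6) / 56 = 13085/56
ρ = 6/56
⌊13085/56⌋ = 233,  ⌊6/56⌋ = 0
#1s = 233 − 0 = 233


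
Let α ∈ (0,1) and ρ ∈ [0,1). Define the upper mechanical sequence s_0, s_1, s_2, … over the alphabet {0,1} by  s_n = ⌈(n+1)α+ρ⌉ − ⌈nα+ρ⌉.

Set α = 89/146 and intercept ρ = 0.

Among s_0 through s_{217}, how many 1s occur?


#1s = Σ_{n=0}^{217} s_n = Σ_{n=0}^{217} (⌈(n+1)α+ρ⌉ − ⌈nα+ρ⌉)
the sum telescopes: every ⌈nα+ρ⌉ with 0 < n < 218 appears once with + and once with −, leaving ⌈218α+ρ⌉ − ⌈0·α+ρ⌉
218α + ρ = (218·89) / 146 = 19402/146
ρ = 0/146
⌈19402/146⌉ = 133,  ⌈0/146⌉ = 0
#1s = 133 − 0 = 133

133


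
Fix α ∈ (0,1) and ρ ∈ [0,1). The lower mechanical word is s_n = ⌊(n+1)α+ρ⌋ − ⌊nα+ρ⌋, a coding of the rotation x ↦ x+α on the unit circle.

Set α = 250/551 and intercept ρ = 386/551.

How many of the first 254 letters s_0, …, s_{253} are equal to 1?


115

#1s = Σ_{n=0}^{253} s_n = Σ_{n=0}^{253} (⌊(n+1)α+ρ⌋ − ⌊nα+ρ⌋)
the sum telescopes: every ⌊nα+ρ⌋ with 0 < n < 254 appears once with + and once with −, leaving ⌊254α+ρ⌋ − ⌊0·α+ρ⌋
254α + ρ = (254·250 + 386) / 551 = 63886/551
ρ = 386/551
⌊63886/551⌋ = 115,  ⌊386/551⌋ = 0
#1s = 115 − 0 = 115


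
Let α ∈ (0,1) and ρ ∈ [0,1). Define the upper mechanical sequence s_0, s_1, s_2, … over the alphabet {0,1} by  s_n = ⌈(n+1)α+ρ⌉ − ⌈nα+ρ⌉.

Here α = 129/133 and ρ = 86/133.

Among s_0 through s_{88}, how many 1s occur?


86

#1s = Σ_{n=0}^{88} s_n = Σ_{n=0}^{88} (⌈(n+1)α+ρ⌉ − ⌈nα+ρ⌉)
the sum telescopes: every ⌈nα+ρ⌉ with 0 < n < 89 appears once with + and once with −, leaving ⌈89α+ρ⌉ − ⌈0·α+ρ⌉
89α + ρ = (89·129 + 86) / 133 = 11567/133
ρ = 86/133
⌈11567/133⌉ = 87,  ⌈86/133⌉ = 1
#1s = 87 − 1 = 86


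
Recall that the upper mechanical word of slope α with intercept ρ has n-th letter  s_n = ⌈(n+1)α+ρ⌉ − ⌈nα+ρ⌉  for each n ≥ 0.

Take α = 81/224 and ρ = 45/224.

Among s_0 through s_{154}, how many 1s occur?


56

#1s = Σ_{n=0}^{154} s_n = Σ_{n=0}^{154} (⌈(n+1)α+ρ⌉ − ⌈nα+ρ⌉)
the sum telescopes: every ⌈nα+ρ⌉ with 0 < n < 155 appears once with + and once with −, leaving ⌈155α+ρ⌉ − ⌈0·α+ρ⌉
155α + ρ = (155·81 + 45) / 224 = 12600/224
ρ = 45/224
⌈12600/224⌉ = 57,  ⌈45/224⌉ = 1
#1s = 57 − 1 = 56


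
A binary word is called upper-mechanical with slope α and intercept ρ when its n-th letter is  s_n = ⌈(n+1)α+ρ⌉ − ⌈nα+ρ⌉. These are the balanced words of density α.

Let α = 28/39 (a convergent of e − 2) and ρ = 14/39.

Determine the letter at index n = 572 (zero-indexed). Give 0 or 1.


(n+1)α + ρ = (573·28 + 14) / 39 = 16058/39
nα + ρ     = (572·28 + 14) / 39 = 16030/39
⌈16058/39⌉ = 412,  ⌈16030/39⌉ = 412
s_{572} = 412 − 412 = 0

0


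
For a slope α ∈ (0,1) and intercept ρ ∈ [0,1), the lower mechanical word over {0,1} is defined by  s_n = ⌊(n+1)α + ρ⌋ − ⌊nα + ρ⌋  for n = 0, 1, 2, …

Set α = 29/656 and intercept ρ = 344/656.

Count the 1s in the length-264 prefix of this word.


12

#1s = Σ_{n=0}^{263} s_n = Σ_{n=0}^{263} (⌊(n+1)α+ρ⌋ − ⌊nα+ρ⌋)
the sum telescopes: every ⌊nα+ρ⌋ with 0 < n < 264 appears once with + and once with −, leaving ⌊264α+ρ⌋ − ⌊0·α+ρ⌋
264α + ρ = (264·29 + 344) / 656 = 8000/656
ρ = 344/656
⌊8000/656⌋ = 12,  ⌊344/656⌋ = 0
#1s = 12 − 0 = 12


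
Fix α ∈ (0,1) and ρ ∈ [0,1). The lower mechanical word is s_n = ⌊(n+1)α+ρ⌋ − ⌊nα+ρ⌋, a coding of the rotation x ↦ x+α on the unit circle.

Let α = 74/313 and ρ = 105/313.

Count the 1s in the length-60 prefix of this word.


14

#1s = Σ_{n=0}^{59} s_n = Σ_{n=0}^{59} (⌊(n+1)α+ρ⌋ − ⌊nα+ρ⌋)
the sum telescopes: every ⌊nα+ρ⌋ with 0 < n < 60 appears once with + and once with −, leaving ⌊60α+ρ⌋ − ⌊0·α+ρ⌋
60α + ρ = (60·74 + 105) / 313 = 4545/313
ρ = 105/313
⌊4545/313⌋ = 14,  ⌊105/313⌋ = 0
#1s = 14 − 0 = 14


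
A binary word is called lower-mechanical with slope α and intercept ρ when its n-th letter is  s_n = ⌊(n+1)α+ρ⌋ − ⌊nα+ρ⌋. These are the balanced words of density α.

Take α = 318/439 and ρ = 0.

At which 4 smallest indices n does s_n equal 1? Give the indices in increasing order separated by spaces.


1 2 4 5

n=0: ⌊318/439⌋−⌊0/439⌋ = 0−0 = 0
n=1: ⌊636/439⌋−⌊318/439⌋ = 1−0 = 1  ← one
n=2: ⌊954/439⌋−⌊636/439⌋ = 2−1 = 1  ← one
n=3: ⌊1272/439⌋−⌊954/439⌋ = 2−2 = 0
n=4: ⌊1590/439⌋−⌊1272/439⌋ = 3−2 = 1  ← one
n=5: ⌊1908/439⌋−⌊1590/439⌋ = 4−3 = 1  ← one
positions of the first 4 ones: 1 2 4 5


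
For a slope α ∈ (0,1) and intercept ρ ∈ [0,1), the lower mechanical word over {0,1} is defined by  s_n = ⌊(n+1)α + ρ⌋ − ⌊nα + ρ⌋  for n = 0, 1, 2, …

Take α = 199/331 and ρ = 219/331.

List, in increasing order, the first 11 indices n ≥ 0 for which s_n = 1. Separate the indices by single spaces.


n=0: ⌊418/331⌋−⌊219/331⌋ = 1−0 = 1  ← one
n=1: ⌊617/331⌋−⌊418/331⌋ = 1−1 = 0
n=2: ⌊816/331⌋−⌊617/331⌋ = 2−1 = 1  ← one
n=3: ⌊1015/331⌋−⌊816/331⌋ = 3−2 = 1  ← one
n=4: ⌊1214/331⌋−⌊1015/331⌋ = 3−3 = 0
n=5: ⌊1413/331⌋−⌊1214/331⌋ = 4−3 = 1  ← one
n=6: ⌊1612/331⌋−⌊1413/331⌋ = 4−4 = 0
n=7: ⌊1811/331⌋−⌊1612/331⌋ = 5−4 = 1  ← one
n=8: ⌊2010/331⌋−⌊1811/331⌋ = 6−5 = 1  ← one
n=9: ⌊2209/331⌋−⌊2010/331⌋ = 6−6 = 0
n=10: ⌊2408/331⌋−⌊2209/331⌋ = 7−6 = 1  ← one
n=11: ⌊2607/331⌋−⌊2408/331⌋ = 7−7 = 0
n=12: ⌊2806/331⌋−⌊2607/331⌋ = 8−7 = 1  ← one
n=13: ⌊3005/331⌋−⌊2806/331⌋ = 9−8 = 1  ← one
n=14: ⌊3204/331⌋−⌊3005/331⌋ = 9−9 = 0
n=15: ⌊3403/331⌋−⌊3204/331⌋ = 10−9 = 1  ← one
n=16: ⌊3602/331⌋−⌊3403/331⌋ = 10−10 = 0
n=17: ⌊3801/331⌋−⌊3602/331⌋ = 11−10 = 1  ← one
positions of the first 11 ones: 0 2 3 5 7 8 10 12 13 15 17

0 2 3 5 7 8 10 12 13 15 17


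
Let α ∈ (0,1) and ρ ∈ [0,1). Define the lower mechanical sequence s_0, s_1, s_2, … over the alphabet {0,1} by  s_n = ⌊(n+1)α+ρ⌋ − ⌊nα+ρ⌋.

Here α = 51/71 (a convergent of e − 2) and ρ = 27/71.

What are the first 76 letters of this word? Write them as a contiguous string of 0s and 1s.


1011011101110110111011011101101110110111011011101110110111011011101101110110

n=0: ⌊(1·51+27)/71⌋ − ⌊(0·51+27)/71⌋ = ⌊78/71⌋ − ⌊27/71⌋ = 1 − 0 = 1
n=1: ⌊(2·51+27)/71⌋ − ⌊(1·51+27)/71⌋ = ⌊129/71⌋ − ⌊78/71⌋ = 1 − 1 = 0
n=2: ⌊(3·51+27)/71⌋ − ⌊(2·51+27)/71⌋ = ⌊180/71⌋ − ⌊129/71⌋ = 2 − 1 = 1
n=3: ⌊(4·51+27)/71⌋ − ⌊(3·51+27)/71⌋ = ⌊231/71⌋ − ⌊180/71⌋ = 3 − 2 = 1
n=4: ⌊(5·51+27)/71⌋ − ⌊(4·51+27)/71⌋ = ⌊282/71⌋ − ⌊231/71⌋ = 3 − 3 = 0
n=5: ⌊(6·51+27)/71⌋ − ⌊(5·51+27)/71⌋ = ⌊333/71⌋ − ⌊282/71⌋ = 4 − 3 = 1
n=6: ⌊(7·51+27)/71⌋ − ⌊(6·51+27)/71⌋ = ⌊384/71⌋ − ⌊333/71⌋ = 5 − 4 = 1
n=7: ⌊(8·51+27)/71⌋ − ⌊(7·51+27)/71⌋ = ⌊435/71⌋ − ⌊384/71⌋ = 6 − 5 = 1
n=8: ⌊(9·51+27)/71⌋ − ⌊(8·51+27)/71⌋ = ⌊486/71⌋ − ⌊435/71⌋ = 6 − 6 = 0
n=9: ⌊(10·51+27)/71⌋ − ⌊(9·51+27)/71⌋ = ⌊537/71⌋ − ⌊486/71⌋ = 7 − 6 = 1
n=10: ⌊(11·51+27)/71⌋ − ⌊(10·51+27)/71⌋ = ⌊588/71⌋ − ⌊537/71⌋ = 8 − 7 = 1
n=11: ⌊(12·51+27)/71⌋ − ⌊(11·51+27)/71⌋ = ⌊639/71⌋ − ⌊588/71⌋ = 9 − 8 = 1
n=12: ⌊(13·51+27)/71⌋ − ⌊(12·51+27)/71⌋ = ⌊690/71⌋ − ⌊639/71⌋ = 9 − 9 = 0
n=13: ⌊(14·51+27)/71⌋ − ⌊(13·51+27)/71⌋ = ⌊741/71⌋ − ⌊690/71⌋ = 10 − 9 = 1
n=14: ⌊(15·51+27)/71⌋ − ⌊(14·51+27)/71⌋ = ⌊792/71⌋ − ⌊741/71⌋ = 11 − 10 = 1
n=15: ⌊(16·51+27)/71⌋ − ⌊(15·51+27)/71⌋ = ⌊843/71⌋ − ⌊792/71⌋ = 11 − 11 = 0
n=16: ⌊(17·51+27)/71⌋ − ⌊(16·51+27)/71⌋ = ⌊894/71⌋ − ⌊843/71⌋ = 12 − 11 = 1
n=17: ⌊(18·51+27)/71⌋ − ⌊(17·51+27)/71⌋ = ⌊945/71⌋ − ⌊894/71⌋ = 13 − 12 = 1
n=18: ⌊(19·51+27)/71⌋ − ⌊(18·51+27)/71⌋ = ⌊996/71⌋ − ⌊945/71⌋ = 14 − 13 = 1
n=19: ⌊(20·51+27)/71⌋ − ⌊(19·51+27)/71⌋ = ⌊1047/71⌋ − ⌊996/71⌋ = 14 − 14 = 0
n=20: ⌊(21·51+27)/71⌋ − ⌊(20·51+27)/71⌋ = ⌊1098/71⌋ − ⌊1047/71⌋ = 15 − 14 = 1
n=21: ⌊(22·51+27)/71⌋ − ⌊(21·51+27)/71⌋ = ⌊1149/71⌋ − ⌊1098/71⌋ = 16 − 15 = 1
n=22: ⌊(23·51+27)/71⌋ − ⌊(22·51+27)/71⌋ = ⌊1200/71⌋ − ⌊1149/71⌋ = 16 − 16 = 0
n=23: ⌊(24·51+27)/71⌋ − ⌊(23·51+27)/71⌋ = ⌊1251/71⌋ − ⌊1200/71⌋ = 17 − 16 = 1
n=24: ⌊(25·51+27)/71⌋ − ⌊(24·51+27)/71⌋ = ⌊1302/71⌋ − ⌊1251/71⌋ = 18 − 17 = 1
n=25: ⌊(26·51+27)/71⌋ − ⌊(25·51+27)/71⌋ = ⌊1353/71⌋ − ⌊1302/71⌋ = 19 − 18 = 1
n=26: ⌊(27·51+27)/71⌋ − ⌊(26·51+27)/71⌋ = ⌊1404/71⌋ − ⌊1353/71⌋ = 19 − 19 = 0
n=27: ⌊(28·51+27)/71⌋ − ⌊(27·51+27)/71⌋ = ⌊1455/71⌋ − ⌊1404/71⌋ = 20 − 19 = 1
n=28: ⌊(29·51+27)/71⌋ − ⌊(28·51+27)/71⌋ = ⌊1506/71⌋ − ⌊1455/71⌋ = 21 − 20 = 1
n=29: ⌊(30·51+27)/71⌋ − ⌊(29·51+27)/71⌋ = ⌊1557/71⌋ − ⌊1506/71⌋ = 21 − 21 = 0
n=30: ⌊(31·51+27)/71⌋ − ⌊(30·51+27)/71⌋ = ⌊1608/71⌋ − ⌊1557/71⌋ = 22 − 21 = 1
n=31: ⌊(32·51+27)/71⌋ − ⌊(31·51+27)/71⌋ = ⌊1659/71⌋ − ⌊1608/71⌋ = 23 − 22 = 1
n=32: ⌊(33·51+27)/71⌋ − ⌊(32·51+27)/71⌋ = ⌊1710/71⌋ − ⌊1659/71⌋ = 24 − 23 = 1
n=33: ⌊(34·51+27)/71⌋ − ⌊(33·51+27)/71⌋ = ⌊1761/71⌋ − ⌊1710/71⌋ = 24 − 24 = 0
n=34: ⌊(35·51+27)/71⌋ − ⌊(34·51+27)/71⌋ = ⌊1812/71⌋ − ⌊1761/71⌋ = 25 − 24 = 1
n=35: ⌊(36·51+27)/71⌋ − ⌊(35·51+27)/71⌋ = ⌊1863/71⌋ − ⌊1812/71⌋ = 26 − 25 = 1
n=36: ⌊(37·51+27)/71⌋ − ⌊(36·51+27)/71⌋ = ⌊1914/71⌋ − ⌊1863/71⌋ = 26 − 26 = 0
n=37: ⌊(38·51+27)/71⌋ − ⌊(37·51+27)/71⌋ = ⌊1965/71⌋ − ⌊1914/71⌋ = 27 − 26 = 1
n=38: ⌊(39·51+27)/71⌋ − ⌊(38·51+27)/71⌋ = ⌊2016/71⌋ − ⌊1965/71⌋ = 28 − 27 = 1
n=39: ⌊(40·51+27)/71⌋ − ⌊(39·51+27)/71⌋ = ⌊2067/71⌋ − ⌊2016/71⌋ = 29 − 28 = 1
n=40: ⌊(41·51+27)/71⌋ − ⌊(40·51+27)/71⌋ = ⌊2118/71⌋ − ⌊2067/71⌋ = 29 − 29 = 0
n=41: ⌊(42·51+27)/71⌋ − ⌊(41·51+27)/71⌋ = ⌊2169/71⌋ − ⌊2118/71⌋ = 30 − 29 = 1
n=42: ⌊(43·51+27)/71⌋ − ⌊(42·51+27)/71⌋ = ⌊2220/71⌋ − ⌊2169/71⌋ = 31 − 30 = 1
n=43: ⌊(44·51+27)/71⌋ − ⌊(43·51+27)/71⌋ = ⌊2271/71⌋ − ⌊2220/71⌋ = 31 − 31 = 0
n=44: ⌊(45·51+27)/71⌋ − ⌊(44·51+27)/71⌋ = ⌊2322/71⌋ − ⌊2271/71⌋ = 32 − 31 = 1
n=45: ⌊(46·51+27)/71⌋ − ⌊(45·51+27)/71⌋ = ⌊2373/71⌋ − ⌊2322/71⌋ = 33 − 32 = 1
n=46: ⌊(47·51+27)/71⌋ − ⌊(46·51+27)/71⌋ = ⌊2424/71⌋ − ⌊2373/71⌋ = 34 − 33 = 1
n=47: ⌊(48·51+27)/71⌋ − ⌊(47·51+27)/71⌋ = ⌊2475/71⌋ − ⌊2424/71⌋ = 34 − 34 = 0
n=48: ⌊(49·51+27)/71⌋ − ⌊(48·51+27)/71⌋ = ⌊2526/71⌋ − ⌊2475/71⌋ = 35 − 34 = 1
n=49: ⌊(50·51+27)/71⌋ − ⌊(49·51+27)/71⌋ = ⌊2577/71⌋ − ⌊2526/71⌋ = 36 − 35 = 1
n=50: ⌊(51·51+27)/71⌋ − ⌊(50·51+27)/71⌋ = ⌊2628/71⌋ − ⌊2577/71⌋ = 37 − 36 = 1
n=51: ⌊(52·51+27)/71⌋ − ⌊(51·51+27)/71⌋ = ⌊2679/71⌋ − ⌊2628/71⌋ = 37 − 37 = 0
n=52: ⌊(53·51+27)/71⌋ − ⌊(52·51+27)/71⌋ = ⌊2730/71⌋ − ⌊2679/71⌋ = 38 − 37 = 1
n=53: ⌊(54·51+27)/71⌋ − ⌊(53·51+27)/71⌋ = ⌊2781/71⌋ − ⌊2730/71⌋ = 39 − 38 = 1
n=54: ⌊(55·51+27)/71⌋ − ⌊(54·51+27)/71⌋ = ⌊2832/71⌋ − ⌊2781/71⌋ = 39 − 39 = 0
n=55: ⌊(56·51+27)/71⌋ − ⌊(55·51+27)/71⌋ = ⌊2883/71⌋ − ⌊2832/71⌋ = 40 − 39 = 1
n=56: ⌊(57·51+27)/71⌋ − ⌊(56·51+27)/71⌋ = ⌊2934/71⌋ − ⌊2883/71⌋ = 41 − 40 = 1
n=57: ⌊(58·51+27)/71⌋ − ⌊(57·51+27)/71⌋ = ⌊2985/71⌋ − ⌊2934/71⌋ = 42 − 41 = 1
n=58: ⌊(59·51+27)/71⌋ − ⌊(58·51+27)/71⌋ = ⌊3036/71⌋ − ⌊2985/71⌋ = 42 − 42 = 0
n=59: ⌊(60·51+27)/71⌋ − ⌊(59·51+27)/71⌋ = ⌊3087/71⌋ − ⌊3036/71⌋ = 43 − 42 = 1
n=60: ⌊(61·51+27)/71⌋ − ⌊(60·51+27)/71⌋ = ⌊3138/71⌋ − ⌊3087/71⌋ = 44 − 43 = 1
n=61: ⌊(62·51+27)/71⌋ − ⌊(61·51+27)/71⌋ = ⌊3189/71⌋ − ⌊3138/71⌋ = 44 − 44 = 0
n=62: ⌊(63·51+27)/71⌋ − ⌊(62·51+27)/71⌋ = ⌊3240/71⌋ − ⌊3189/71⌋ = 45 − 44 = 1
n=63: ⌊(64·51+27)/71⌋ − ⌊(63·51+27)/71⌋ = ⌊3291/71⌋ − ⌊3240/71⌋ = 46 − 45 = 1
n=64: ⌊(65·51+27)/71⌋ − ⌊(64·51+27)/71⌋ = ⌊3342/71⌋ − ⌊3291/71⌋ = 47 − 46 = 1
n=65: ⌊(66·51+27)/71⌋ − ⌊(65·51+27)/71⌋ = ⌊3393/71⌋ − ⌊3342/71⌋ = 47 − 47 = 0
n=66: ⌊(67·51+27)/71⌋ − ⌊(66·51+27)/71⌋ = ⌊3444/71⌋ − ⌊3393/71⌋ = 48 − 47 = 1
n=67: ⌊(68·51+27)/71⌋ − ⌊(67·51+27)/71⌋ = ⌊3495/71⌋ − ⌊3444/71⌋ = 49 − 48 = 1
n=68: ⌊(69·51+27)/71⌋ − ⌊(68·51+27)/71⌋ = ⌊3546/71⌋ − ⌊3495/71⌋ = 49 − 49 = 0
n=69: ⌊(70·51+27)/71⌋ − ⌊(69·51+27)/71⌋ = ⌊3597/71⌋ − ⌊3546/71⌋ = 50 − 49 = 1
n=70: ⌊(71·51+27)/71⌋ − ⌊(70·51+27)/71⌋ = ⌊3648/71⌋ − ⌊3597/71⌋ = 51 − 50 = 1
n=71: ⌊(72·51+27)/71⌋ − ⌊(71·51+27)/71⌋ = ⌊3699/71⌋ − ⌊3648/71⌋ = 52 − 51 = 1
n=72: ⌊(73·51+27)/71⌋ − ⌊(72·51+27)/71⌋ = ⌊3750/71⌋ − ⌊3699/71⌋ = 52 − 52 = 0
n=73: ⌊(74·51+27)/71⌋ − ⌊(73·51+27)/71⌋ = ⌊3801/71⌋ − ⌊3750/71⌋ = 53 − 52 = 1
n=74: ⌊(75·51+27)/71⌋ − ⌊(74·51+27)/71⌋ = ⌊3852/71⌋ − ⌊3801/71⌋ = 54 − 53 = 1
n=75: ⌊(76·51+27)/71⌋ − ⌊(75·51+27)/71⌋ = ⌊3903/71⌋ − ⌊3852/71⌋ = 54 − 54 = 0
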